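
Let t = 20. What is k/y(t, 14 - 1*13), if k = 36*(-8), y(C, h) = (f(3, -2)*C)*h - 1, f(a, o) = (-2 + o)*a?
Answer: 288/241 ≈ 1.1950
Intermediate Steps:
f(a, o) = a*(-2 + o)
y(C, h) = -1 - 12*C*h (y(C, h) = ((3*(-2 - 2))*C)*h - 1 = ((3*(-4))*C)*h - 1 = (-12*C)*h - 1 = -12*C*h - 1 = -1 - 12*C*h)
k = -288
k/y(t, 14 - 1*13) = -288/(-1 - 12*20*(14 - 1*13)) = -288/(-1 - 12*20*(14 - 13)) = -288/(-1 - 12*20*1) = -288/(-1 - 240) = -288/(-241) = -288*(-1/241) = 288/241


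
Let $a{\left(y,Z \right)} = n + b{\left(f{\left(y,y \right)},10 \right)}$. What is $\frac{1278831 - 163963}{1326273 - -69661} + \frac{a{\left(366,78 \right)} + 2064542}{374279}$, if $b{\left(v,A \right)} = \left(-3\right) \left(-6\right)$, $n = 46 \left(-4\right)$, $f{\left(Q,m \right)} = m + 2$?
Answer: $\frac{1649502163678}{261234390793} \approx 6.3143$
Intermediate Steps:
$f{\left(Q,m \right)} = 2 + m$
$n = -184$
$b{\left(v,A \right)} = 18$
$a{\left(y,Z \right)} = -166$ ($a{\left(y,Z \right)} = -184 + 18 = -166$)
$\frac{1278831 - 163963}{1326273 - -69661} + \frac{a{\left(366,78 \right)} + 2064542}{374279} = \frac{1278831 - 163963}{1326273 - -69661} + \frac{-166 + 2064542}{374279} = \frac{1278831 - 163963}{1326273 + 69661} + 2064376 \cdot \frac{1}{374279} = \frac{1114868}{1395934} + \frac{2064376}{374279} = 1114868 \cdot \frac{1}{1395934} + \frac{2064376}{374279} = \frac{557434}{697967} + \frac{2064376}{374279} = \frac{1649502163678}{261234390793}$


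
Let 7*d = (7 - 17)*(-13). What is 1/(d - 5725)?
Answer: -7/39945 ≈ -0.00017524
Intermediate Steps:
d = 130/7 (d = ((7 - 17)*(-13))/7 = (-10*(-13))/7 = (1/7)*130 = 130/7 ≈ 18.571)
1/(d - 5725) = 1/(130/7 - 5725) = 1/(-39945/7) = -7/39945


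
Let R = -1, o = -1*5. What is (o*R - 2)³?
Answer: 27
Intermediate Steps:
o = -5
(o*R - 2)³ = (-5*(-1) - 2)³ = (5 - 2)³ = 3³ = 27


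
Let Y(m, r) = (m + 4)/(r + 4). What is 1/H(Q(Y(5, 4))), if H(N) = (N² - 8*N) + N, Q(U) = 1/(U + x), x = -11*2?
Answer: 27889/9416 ≈ 2.9619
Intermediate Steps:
Y(m, r) = (4 + m)/(4 + r)
x = -22
Q(U) = 1/(-22 + U) (Q(U) = 1/(U - 22) = 1/(-22 + U))
H(N) = N² - 7*N
1/H(Q(Y(5, 4))) = 1/((-7 + 1/(-22 + (4 + 5)/(4 + 4)))/(-22 + (4 + 5)/(4 + 4))) = 1/((-7 + 1/(-22 + 9/8))/(-22 + 9/8)) = 1/((-7 + 1/(-167/8))/(-167/8)) = 1/(-8*(-7 - 8/167)/167) = 1/(-8/167*(-1177/167)) = 1/(9416/27889) = 27889/9416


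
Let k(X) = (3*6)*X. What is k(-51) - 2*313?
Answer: -1544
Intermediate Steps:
k(X) = 18*X
k(-51) - 2*313 = 18*(-51) - 2*313 = -918 - 626 = -1544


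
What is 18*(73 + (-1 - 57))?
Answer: 270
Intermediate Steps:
18*(73 + (-1 - 57)) = 18*(73 - 58) = 18*15 = 270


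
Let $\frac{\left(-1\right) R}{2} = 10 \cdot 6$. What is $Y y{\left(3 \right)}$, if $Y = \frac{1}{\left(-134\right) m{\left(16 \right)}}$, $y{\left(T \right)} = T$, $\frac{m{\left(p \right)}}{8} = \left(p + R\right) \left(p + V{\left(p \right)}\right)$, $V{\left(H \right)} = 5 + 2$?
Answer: $\frac{3}{2564224} \approx 1.1699 \cdot 10^{-6}$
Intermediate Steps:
$R = -120$ ($R = - 2 \cdot 10 \cdot 6 = \left(-2\right) 60 = -120$)
$V{\left(H \right)} = 7$
$m{\left(p \right)} = 8 \left(-120 + p\right) \left(7 + p\right)$ ($m{\left(p \right)} = 8 \left(p - 120\right) \left(p + 7\right) = 8 \left(-120 + p\right) \left(7 + p\right)$)
$Y = \frac{1}{2564224}$ ($Y = \frac{1}{\left(-134\right) \left(-6720 - 14464 + 8 \cdot 16^{2}\right)} = - \frac{1}{134 \left(-6720 - 14464 + 8 \cdot 256\right)} = - \frac{1}{134 \left(-6720 - 14464 + 2048\right)} = - \frac{1}{134 \left(-19136\right)} = \left(- \frac{1}{134}\right) \left(- \frac{1}{19136}\right) = \frac{1}{2564224} \approx 3.8998 \cdot 10^{-7}$)
$Y y{\left(3 \right)} = \frac{1}{2564224} \cdot 3 = \frac{3}{2564224}$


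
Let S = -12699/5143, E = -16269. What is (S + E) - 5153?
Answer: -110186045/5143 ≈ -21424.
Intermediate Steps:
S = -12699/5143 (S = -12699*1/5143 = -12699/5143 ≈ -2.4692)
(S + E) - 5153 = (-12699/5143 - 16269) - 5153 = -83684166/5143 - 5153 = -110186045/5143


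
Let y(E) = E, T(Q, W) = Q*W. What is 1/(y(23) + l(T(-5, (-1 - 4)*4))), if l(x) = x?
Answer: 1/123 ≈ 0.0081301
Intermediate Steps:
1/(y(23) + l(T(-5, (-1 - 4)*4))) = 1/(23 - 5*(-1 - 4)*4) = 1/(23 - (-25)*4) = 1/(23 - 5*(-20)) = 1/(23 + 100) = 1/123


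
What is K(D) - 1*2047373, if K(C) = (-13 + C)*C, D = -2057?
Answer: 2210617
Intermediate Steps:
K(C) = C*(-13 + C)
K(D) - 1*2047373 = -2057*(-13 - 2057) - 1*2047373 = -2057*(-2070) - 2047373 = 4257990 - 2047373 = 2210617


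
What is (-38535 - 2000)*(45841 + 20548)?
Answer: -2691078115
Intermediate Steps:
(-38535 - 2000)*(45841 + 20548) = -40535*66389 = -2691078115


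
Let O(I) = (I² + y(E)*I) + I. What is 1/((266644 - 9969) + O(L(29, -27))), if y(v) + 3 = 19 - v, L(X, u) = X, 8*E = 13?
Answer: 8/2063695 ≈ 3.8765e-6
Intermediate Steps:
E = 13/8 (E = (⅛)*13 = 13/8 ≈ 1.6250)
y(v) = 16 - v (y(v) = -3 + (19 - v) = 16 - v)
O(I) = I² + 123*I/8 (O(I) = (I² + (16 - 1*13/8)*I) + I = (I² + (16 - 13/8)*I) + I = (I² + 115*I/8) + I = I² + 123*I/8)
1/((266644 - 9969) + O(L(29, -27))) = 1/((266644 - 9969) + (⅛)*29*(123 + 8*29)) = 1/(256675 + (⅛)*29*(123 + 232)) = 1/(256675 + (⅛)*29*355) = 1/(256675 + 10295/8) = 1/(2063695/8) = 8/2063695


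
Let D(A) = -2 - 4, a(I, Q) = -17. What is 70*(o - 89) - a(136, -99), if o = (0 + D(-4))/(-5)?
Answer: -6129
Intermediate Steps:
D(A) = -6
o = 6/5 (o = (0 - 6)/(-5) = -1/5*(-6) = 6/5 ≈ 1.2000)
70*(o - 89) - a(136, -99) = 70*(6/5 - 89) - 1*(-17) = 70*(-439/5) + 17 = -6146 + 17 = -6129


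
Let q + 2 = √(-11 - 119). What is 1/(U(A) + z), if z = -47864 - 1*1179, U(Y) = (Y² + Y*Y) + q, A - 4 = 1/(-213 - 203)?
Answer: -366965264526848/17986083593384358401 - 7487094784*I*√130/17986083593384358401 ≈ -2.0403e-5 - 4.7462e-9*I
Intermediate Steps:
A = 1663/416 (A = 4 + 1/(-213 - 203) = 4 + 1/(-416) = 4 - 1/416 = 1663/416 ≈ 3.9976)
q = -2 + I*√130 (q = -2 + √(-11 - 119) = -2 + √(-130) = -2 + I*√130 ≈ -2.0 + 11.402*I)
U(Y) = -2 + 2*Y² + I*√130 (U(Y) = (Y² + Y*Y) + (-2 + I*√130) = (Y² + Y²) + (-2 + I*√130) = 2*Y² + (-2 + I*√130) = -2 + 2*Y² + I*√130)
z = -49043 (z = -47864 - 1179 = -49043)
1/(U(A) + z) = 1/((-2 + 2*(1663/416)² + I*√130) - 49043) = 1/((-2 + 2*(2765569/173056) + I*√130) - 49043) = 1/((-2 + 2765569/86528 + I*√130) - 49043) = 1/((2592513/86528 + I*√130) - 49043) = 1/(-4241000191/86528 + I*√130)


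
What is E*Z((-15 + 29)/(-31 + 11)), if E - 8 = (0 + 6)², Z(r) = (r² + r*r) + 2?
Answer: 3278/25 ≈ 131.12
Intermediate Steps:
Z(r) = 2 + 2*r² (Z(r) = (r² + r²) + 2 = 2*r² + 2 = 2 + 2*r²)
E = 44 (E = 8 + (0 + 6)² = 8 + 6² = 8 + 36 = 44)
E*Z((-15 + 29)/(-31 + 11)) = 44*(2 + 2*((-15 + 29)/(-31 + 11))²) = 44*(2 + 2*(14/(-20))²) = 44*(2 + 2*(14*(-1/20))²) = 44*(2 + 2*(-7/10)²) = 44*(2 + 2*(49/100)) = 44*(2 + 49/50) = 44*(149/50) = 3278/25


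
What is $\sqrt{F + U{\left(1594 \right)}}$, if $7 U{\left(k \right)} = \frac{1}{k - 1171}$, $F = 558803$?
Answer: $\frac{2 \sqrt{136092140009}}{987} \approx 747.53$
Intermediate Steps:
$U{\left(k \right)} = \frac{1}{7 \left(-1171 + k\right)}$ ($U{\left(k \right)} = \frac{1}{7 \left(k - 1171\right)} = \frac{1}{7 \left(-1171 + k\right)}$)
$\sqrt{F + U{\left(1594 \right)}} = \sqrt{558803 + \frac{1}{7 \left(-1171 + 1594\right)}} = \sqrt{558803 + \frac{1}{7 \cdot 423}} = \sqrt{558803 + \frac{1}{7} \cdot \frac{1}{423}} = \sqrt{558803 + \frac{1}{2961}} = \sqrt{\frac{1654615684}{2961}} = \frac{2 \sqrt{136092140009}}{987}$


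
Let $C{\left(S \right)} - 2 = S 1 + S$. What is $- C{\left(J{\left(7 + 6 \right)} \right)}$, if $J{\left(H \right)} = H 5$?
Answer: $-132$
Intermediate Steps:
$J{\left(H \right)} = 5 H$
$C{\left(S \right)} = 2 + 2 S$ ($C{\left(S \right)} = 2 + \left(S 1 + S\right) = 2 + \left(S + S\right) = 2 + 2 S$)
$- C{\left(J{\left(7 + 6 \right)} \right)} = - (2 + 2 \cdot 5 \left(7 + 6\right)) = - (2 + 2 \cdot 5 \cdot 13) = - (2 + 2 \cdot 65) = - (2 + 130) = \left(-1\right) 132 = -132$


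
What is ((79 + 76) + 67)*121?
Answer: 26862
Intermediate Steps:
((79 + 76) + 67)*121 = (155 + 67)*121 = 222*121 = 26862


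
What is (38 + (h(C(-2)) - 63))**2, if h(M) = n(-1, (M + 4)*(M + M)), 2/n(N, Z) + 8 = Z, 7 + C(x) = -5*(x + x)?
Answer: 29419776/47089 ≈ 624.77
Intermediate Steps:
C(x) = -7 - 10*x (C(x) = -7 - 5*(x + x) = -7 - 10*x)
n(N, Z) = 2/(-8 + Z)
h(M) = 2/(-8 + 2*M*(4 + M)) (h(M) = 2/(-8 + (M + 4)*(M + M)) = 2/(-8 + (4 + M)*(2*M)) = 2/(-8 + 2*M*(4 + M)))
(38 + (h(C(-2)) - 63))**2 = (38 + (1/(-4 + (-7 - 10*(-2))*(4 + (-7 - 10*(-2)))) - 63))**2 = (38 + (1/(-4 + (-7 + 20)*(4 + (-7 + 20))) - 63))**2 = (38 + (1/(-4 + 13*(4 + 13)) - 63))**2 = (38 + (1/(-4 + 13*17) - 63))**2 = (38 + (1/(-4 + 221) - 63))**2 = (38 + (1/217 - 63))**2 = (38 - 13670/217)**2 = (-5424/217)**2 = 29419776/47089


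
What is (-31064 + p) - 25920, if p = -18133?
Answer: -75117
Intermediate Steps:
(-31064 + p) - 25920 = (-31064 - 18133) - 25920 = -49197 - 25920 = -75117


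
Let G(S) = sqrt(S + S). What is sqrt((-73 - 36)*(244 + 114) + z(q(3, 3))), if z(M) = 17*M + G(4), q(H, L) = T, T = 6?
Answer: sqrt(-38920 + 2*sqrt(2)) ≈ 197.27*I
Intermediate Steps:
G(S) = sqrt(2)*sqrt(S) (G(S) = sqrt(2*S) = sqrt(2)*sqrt(S))
q(H, L) = 6
z(M) = 2*sqrt(2) + 17*M (z(M) = 17*M + sqrt(2)*sqrt(4) = 17*M + sqrt(2)*2 = 17*M + 2*sqrt(2) = 2*sqrt(2) + 17*M)
sqrt((-73 - 36)*(244 + 114) + z(q(3, 3))) = sqrt((-73 - 36)*(244 + 114) + (2*sqrt(2) + 17*6)) = sqrt(-109*358 + (2*sqrt(2) + 102)) = sqrt(-39022 + (102 + 2*sqrt(2))) = sqrt(-38920 + 2*sqrt(2))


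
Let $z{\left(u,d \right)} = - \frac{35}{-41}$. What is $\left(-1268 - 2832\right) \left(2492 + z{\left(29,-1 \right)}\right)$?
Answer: $-10220700$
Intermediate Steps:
$z{\left(u,d \right)} = \frac{35}{41}$ ($z{\left(u,d \right)} = \left(-35\right) \left(- \frac{1}{41}\right) = \frac{35}{41}$)
$\left(-1268 - 2832\right) \left(2492 + z{\left(29,-1 \right)}\right) = \left(-1268 - 2832\right) \left(2492 + \frac{35}{41}\right) = \left(-4100\right) \frac{102207}{41} = -10220700$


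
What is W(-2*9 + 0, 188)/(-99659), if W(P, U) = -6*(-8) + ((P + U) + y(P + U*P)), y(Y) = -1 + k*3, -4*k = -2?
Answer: -19/8666 ≈ -0.0021925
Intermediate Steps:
k = ½ (k = -¼*(-2) = ½ ≈ 0.50000)
y(Y) = ½ (y(Y) = -1 + (½)*3 = -1 + 3/2 = ½)
W(P, U) = 97/2 + P + U (W(P, U) = -6*(-8) + ((P + U) + ½) = 48 + (½ + P + U) = 97/2 + P + U)
W(-2*9 + 0, 188)/(-99659) = (97/2 + (-2*9 + 0) + 188)/(-99659) = (97/2 + (-18 + 0) + 188)*(-1/99659) = (97/2 - 18 + 188)*(-1/99659) = (437/2)*(-1/99659) = -19/8666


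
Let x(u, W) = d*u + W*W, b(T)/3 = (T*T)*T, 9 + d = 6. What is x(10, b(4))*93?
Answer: 3425562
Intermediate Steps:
d = -3 (d = -9 + 6 = -3)
b(T) = 3*T**3 (b(T) = 3*((T*T)*T) = 3*(T**2*T) = 3*T**3)
x(u, W) = W**2 - 3*u (x(u, W) = -3*u + W*W = -3*u + W**2 = W**2 - 3*u)
x(10, b(4))*93 = ((3*4**3)**2 - 3*10)*93 = ((3*64)**2 - 30)*93 = (192**2 - 30)*93 = (36864 - 30)*93 = 36834*93 = 3425562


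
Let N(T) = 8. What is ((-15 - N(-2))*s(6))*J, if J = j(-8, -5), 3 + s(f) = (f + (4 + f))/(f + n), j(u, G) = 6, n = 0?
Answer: 46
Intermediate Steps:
s(f) = -3 + (4 + 2*f)/f (s(f) = -3 + (f + (4 + f))/(f + 0) = -3 + (4 + 2*f)/f)
J = 6
((-15 - N(-2))*s(6))*J = ((-15 - 1*8)*((4 - 1*6)/6))*6 = ((-15 - 8)*((4 - 6)/6))*6 = -23*(-2)/6*6 = -23*(-⅓)*6 = (23/3)*6 = 46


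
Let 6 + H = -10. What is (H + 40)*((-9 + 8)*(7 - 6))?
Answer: -24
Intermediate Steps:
H = -16 (H = -6 - 10 = -16)
(H + 40)*((-9 + 8)*(7 - 6)) = (-16 + 40)*((-9 + 8)*(7 - 6)) = 24*(-1*1) = 24*(-1) = -24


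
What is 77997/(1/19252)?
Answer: 1501598244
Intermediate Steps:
77997/(1/19252) = 77997*19252 = 1501598244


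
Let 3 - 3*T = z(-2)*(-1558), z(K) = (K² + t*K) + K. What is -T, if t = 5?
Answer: 12461/3 ≈ 4153.7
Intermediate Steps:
z(K) = K² + 6*K (z(K) = (K² + 5*K) + K = K² + 6*K)
T = -12461/3 (T = 1 - (-2*(6 - 2))*(-1558)/3 = 1 - (-2*4)*(-1558)/3 = 1 - (-8)*(-1558)/3 = 1 - ⅓*12464 = 1 - 12464/3 = -12461/3 ≈ -4153.7)
-T = -1*(-12461/3) = 12461/3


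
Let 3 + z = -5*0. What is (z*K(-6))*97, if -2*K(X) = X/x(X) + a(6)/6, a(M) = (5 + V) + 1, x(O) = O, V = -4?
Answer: 194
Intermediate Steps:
a(M) = 2 (a(M) = (5 - 4) + 1 = 1 + 1 = 2)
z = -3 (z = -3 - 5*0 = -3 + 0 = -3)
K(X) = -2/3 (K(X) = -(X/X + 2/6)/2 = -(1 + 2*(1/6))/2 = -(1 + 1/3)/2 = -1/2*4/3 = -2/3)
(z*K(-6))*97 = -3*(-2/3)*97 = 2*97 = 194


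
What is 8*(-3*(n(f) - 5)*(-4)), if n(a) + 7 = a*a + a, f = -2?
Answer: -960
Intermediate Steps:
n(a) = -7 + a + a² (n(a) = -7 + (a*a + a) = -7 + (a² + a) = -7 + (a + a²) = -7 + a + a²)
8*(-3*(n(f) - 5)*(-4)) = 8*(-3*((-7 - 2 + (-2)²) - 5)*(-4)) = 8*(-3*((-7 - 2 + 4) - 5)*(-4)) = 8*(-3*(-5 - 5)*(-4)) = 8*(-3*(-10)*(-4)) = 8*(30*(-4)) = 8*(-120) = -960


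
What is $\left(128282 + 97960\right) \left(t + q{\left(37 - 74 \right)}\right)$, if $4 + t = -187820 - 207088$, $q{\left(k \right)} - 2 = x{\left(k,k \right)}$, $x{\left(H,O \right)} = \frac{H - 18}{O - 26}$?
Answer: $- \frac{625415214950}{7} \approx -8.9345 \cdot 10^{10}$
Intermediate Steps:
$x{\left(H,O \right)} = \frac{-18 + H}{-26 + O}$
$q{\left(k \right)} = 2 + \frac{-18 + k}{-26 + k}$
$t = -394912$ ($t = -4 - 394908 = -394912$)
$\left(128282 + 97960\right) \left(t + q{\left(37 - 74 \right)}\right) = \left(128282 + 97960\right) \left(-394912 + \frac{-70 + 3 \left(37 - 74\right)}{-26 + \left(37 - 74\right)}\right) = 226242 \left(-394912 + \frac{-70 + 3 \left(-37\right)}{-26 - 37}\right) = 226242 \left(-394912 + \frac{-70 - 111}{-63}\right) = 226242 \left(-394912 - - \frac{181}{63}\right) = 226242 \left(-394912 + \frac{181}{63}\right) = 226242 \left(- \frac{24879275}{63}\right) = - \frac{625415214950}{7}$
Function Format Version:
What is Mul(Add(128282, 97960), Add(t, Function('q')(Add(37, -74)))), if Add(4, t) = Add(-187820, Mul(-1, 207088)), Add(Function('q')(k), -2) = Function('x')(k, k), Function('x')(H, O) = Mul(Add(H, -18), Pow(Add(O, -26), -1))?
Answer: Rational(-625415214950, 7) ≈ -8.9345e+10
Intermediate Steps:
Function('x')(H, O) = Mul(Pow(Add(-26, O), -1), Add(-18, H)) (Function('x')(H, O) = Mul(Add(-18, H), Pow(Add(-26, O), -1)) = Mul(Pow(Add(-26, O), -1), Add(-18, H)))
Function('q')(k) = Add(2, Mul(Pow(Add(-26, k), -1), Add(-18, k)))
t = -394912 (t = Add(-4, Add(-187820, Mul(-1, 207088))) = Add(-4, Add(-187820, -207088)) = Add(-4, -394908) = -394912)
Mul(Add(128282, 97960), Add(t, Function('q')(Add(37, -74)))) = Mul(Add(128282, 97960), Add(-394912, Mul(Pow(Add(-26, Add(37, -74)), -1), Add(-70, Mul(3, Add(37, -74)))))) = Mul(226242, Add(-394912, Mul(Pow(Add(-26, -37), -1), Add(-70, Mul(3, -37))))) = Mul(226242, Add(-394912, Mul(Pow(-63, -1), Add(-70, -111)))) = Mul(226242, Add(-394912, Mul(Rational(-1, 63), -181))) = Mul(226242, Add(-394912, Rational(181, 63))) = Mul(226242, Rational(-24879275, 63)) = Rational(-625415214950, 7)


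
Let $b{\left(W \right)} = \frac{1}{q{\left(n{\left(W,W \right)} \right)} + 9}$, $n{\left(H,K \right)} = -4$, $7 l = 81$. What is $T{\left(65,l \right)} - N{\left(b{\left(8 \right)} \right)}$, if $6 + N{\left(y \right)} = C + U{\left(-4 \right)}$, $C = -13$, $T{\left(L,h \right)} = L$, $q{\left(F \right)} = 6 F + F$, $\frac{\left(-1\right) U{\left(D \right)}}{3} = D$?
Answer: $72$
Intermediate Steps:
$l = \frac{81}{7}$ ($l = \frac{1}{7} \cdot 81 = \frac{81}{7} \approx 11.571$)
$U{\left(D \right)} = - 3 D$
$q{\left(F \right)} = 7 F$
$b{\left(W \right)} = - \frac{1}{19}$ ($b{\left(W \right)} = \frac{1}{7 \left(-4\right) + 9} = \frac{1}{-28 + 9} = \frac{1}{-19} = - \frac{1}{19}$)
$N{\left(y \right)} = -7$ ($N{\left(y \right)} = -6 - 1 = -7$)
$T{\left(65,l \right)} - N{\left(b{\left(8 \right)} \right)} = 65 - -7 = 65 + 7 = 72$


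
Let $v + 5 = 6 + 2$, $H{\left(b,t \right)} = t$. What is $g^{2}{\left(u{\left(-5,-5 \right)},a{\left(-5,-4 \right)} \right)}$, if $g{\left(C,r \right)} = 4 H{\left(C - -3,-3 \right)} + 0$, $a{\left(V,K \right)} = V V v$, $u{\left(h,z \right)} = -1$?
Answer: $144$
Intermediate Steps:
$v = 3$ ($v = -5 + \left(6 + 2\right) = -5 + 8 = 3$)
$a{\left(V,K \right)} = 3 V^{2}$ ($a{\left(V,K \right)} = V V 3 = V^{2} \cdot 3 = 3 V^{2}$)
$g{\left(C,r \right)} = -12$ ($g{\left(C,r \right)} = 4 \left(-3\right) + 0 = -12 + 0 = -12$)
$g^{2}{\left(u{\left(-5,-5 \right)},a{\left(-5,-4 \right)} \right)} = \left(-12\right)^{2} = 144$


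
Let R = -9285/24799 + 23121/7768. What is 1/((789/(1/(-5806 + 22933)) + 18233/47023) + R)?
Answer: 9058446392536/122408652049700174441 ≈ 7.4002e-8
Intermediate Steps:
R = 501251799/192638632 (R = -9285*1/24799 + 23121*(1/7768) = -9285/24799 + 23121/7768 = 501251799/192638632 ≈ 2.6020)
1/((789/(1/(-5806 + 22933)) + 18233/47023) + R) = 1/((789/(1/(-5806 + 22933)) + 18233/47023) + 501251799/192638632) = 1/((789/(1/17127) + 18233*(1/47023)) + 501251799/192638632) = 1/((789/(1/17127) + 18233/47023) + 501251799/192638632) = 1/((789*17127 + 18233/47023) + 501251799/192638632) = 1/((13513203 + 18233/47023) + 501251799/192638632) = 1/(635431362902/47023 + 501251799/192638632) = 1/(122408652049700174441/9058446392536) = 9058446392536/122408652049700174441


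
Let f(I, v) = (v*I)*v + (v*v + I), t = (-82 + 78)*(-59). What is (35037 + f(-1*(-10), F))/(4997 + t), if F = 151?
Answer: 285858/5233 ≈ 54.626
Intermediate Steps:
t = 236 (t = -4*(-59) = 236)
f(I, v) = I + v² + I*v² (f(I, v) = (I*v)*v + (v² + I) = I*v² + (I + v²) = I + v² + I*v²)
(35037 + f(-1*(-10), F))/(4997 + t) = (35037 + (-1*(-10) + 151² - 1*(-10)*151²))/(4997 + 236) = (35037 + (10 + 22801 + 10*22801))/5233 = (35037 + (10 + 22801 + 228010))*(1/5233) = (35037 + 250821)*(1/5233) = 285858*(1/5233) = 285858/5233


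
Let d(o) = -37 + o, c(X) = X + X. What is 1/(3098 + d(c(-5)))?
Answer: 1/3051 ≈ 0.00032776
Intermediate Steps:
c(X) = 2*X
1/(3098 + d(c(-5))) = 1/(3098 + (-37 + 2*(-5))) = 1/(3098 + (-37 - 10)) = 1/(3098 - 47) = 1/3051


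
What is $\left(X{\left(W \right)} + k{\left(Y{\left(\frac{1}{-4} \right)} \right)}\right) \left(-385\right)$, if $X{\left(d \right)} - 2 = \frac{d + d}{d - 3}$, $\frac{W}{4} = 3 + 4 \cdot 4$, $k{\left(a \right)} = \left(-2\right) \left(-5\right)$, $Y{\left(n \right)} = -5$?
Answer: $- \frac{395780}{73} \approx -5421.6$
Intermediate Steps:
$k{\left(a \right)} = 10$
$W = 76$ ($W = 4 \left(3 + 4 \cdot 4\right) = 4 \left(3 + 16\right) = 4 \cdot 19 = 76$)
$X{\left(d \right)} = 2 + \frac{2 d}{-3 + d}$ ($X{\left(d \right)} = 2 + \frac{d + d}{d - 3} = 2 + \frac{2 d}{-3 + d}$)
$\left(X{\left(W \right)} + k{\left(Y{\left(\frac{1}{-4} \right)} \right)}\right) \left(-385\right) = \left(\frac{2 \left(-3 + 2 \cdot 76\right)}{-3 + 76} + 10\right) \left(-385\right) = \left(\frac{2 \left(-3 + 152\right)}{73} + 10\right) \left(-385\right) = \left(2 \cdot \frac{1}{73} \cdot 149 + 10\right) \left(-385\right) = \left(\frac{298}{73} + 10\right) \left(-385\right) = \frac{1028}{73} \left(-385\right) = - \frac{395780}{73}$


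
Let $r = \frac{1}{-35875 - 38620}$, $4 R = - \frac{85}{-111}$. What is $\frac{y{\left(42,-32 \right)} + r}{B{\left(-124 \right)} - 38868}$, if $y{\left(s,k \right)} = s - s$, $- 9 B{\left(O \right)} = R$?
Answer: $\frac{3996}{11570311085435} \approx 3.4537 \cdot 10^{-10}$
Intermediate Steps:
$R = \frac{85}{444}$ ($R = \frac{\left(-85\right) \frac{1}{-111}}{4} = \frac{\left(-85\right) \left(- \frac{1}{111}\right)}{4} = \frac{1}{4} \cdot \frac{85}{111} = \frac{85}{444} \approx 0.19144$)
$r = - \frac{1}{74495}$ ($r = \frac{1}{-35875 - 38620} = \frac{1}{-74495} = - \frac{1}{74495} \approx -1.3424 \cdot 10^{-5}$)
$B{\left(O \right)} = - \frac{85}{3996}$ ($B{\left(O \right)} = \left(- \frac{1}{9}\right) \frac{85}{444} = - \frac{85}{3996}$)
$y{\left(s,k \right)} = 0$
$\frac{y{\left(42,-32 \right)} + r}{B{\left(-124 \right)} - 38868} = \frac{0 - \frac{1}{74495}}{- \frac{85}{3996} - 38868} = - \frac{1}{74495 \left(- \frac{155316613}{3996}\right)} = \left(- \frac{1}{74495}\right) \left(- \frac{3996}{155316613}\right) = \frac{3996}{11570311085435}$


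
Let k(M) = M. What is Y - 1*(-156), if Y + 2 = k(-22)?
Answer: 132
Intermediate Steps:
Y = -24 (Y = -2 - 22 = -24)
Y - 1*(-156) = -24 - 1*(-156) = -24 + 156 = 132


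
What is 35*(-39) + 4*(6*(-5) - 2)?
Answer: -1493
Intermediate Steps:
35*(-39) + 4*(6*(-5) - 2) = -1365 + 4*(-30 - 2) = -1365 + 4*(-32) = -1365 - 128 = -1493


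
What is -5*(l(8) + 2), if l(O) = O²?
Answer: -330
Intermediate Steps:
-5*(l(8) + 2) = -5*(8² + 2) = -5*(64 + 2) = -5*66 = -330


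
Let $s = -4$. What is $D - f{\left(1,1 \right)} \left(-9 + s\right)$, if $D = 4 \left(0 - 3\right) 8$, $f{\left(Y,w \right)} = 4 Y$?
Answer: $-44$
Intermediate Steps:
$D = -96$ ($D = 4 \left(-3\right) 8 = \left(-12\right) 8 = -96$)
$D - f{\left(1,1 \right)} \left(-9 + s\right) = -96 - 4 \cdot 1 \left(-9 - 4\right) = -96 - 4 \left(-13\right) = -96 - -52 = -96 + 52 = -44$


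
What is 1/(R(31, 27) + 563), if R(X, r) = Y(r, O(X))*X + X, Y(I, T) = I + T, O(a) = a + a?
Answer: 1/3353 ≈ 0.00029824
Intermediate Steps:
O(a) = 2*a
R(X, r) = X + X*(r + 2*X) (R(X, r) = (r + 2*X)*X + X = X*(r + 2*X) + X = X + X*(r + 2*X))
1/(R(31, 27) + 563) = 1/(31*(1 + 27 + 2*31) + 563) = 1/(31*(1 + 27 + 62) + 563) = 1/(31*90 + 563) = 1/(2790 + 563) = 1/3353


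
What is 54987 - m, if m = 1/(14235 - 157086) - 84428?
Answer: 19915572166/142851 ≈ 1.3942e+5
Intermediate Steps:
m = -12060624229/142851 (m = 1/(-142851) - 84428 = -1/142851 - 84428 = -12060624229/142851 ≈ -84428.)
54987 - m = 54987 - 1*(-12060624229/142851) = 54987 + 12060624229/142851 = 19915572166/142851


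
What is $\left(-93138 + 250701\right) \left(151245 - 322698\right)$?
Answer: $-27014649039$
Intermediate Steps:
$\left(-93138 + 250701\right) \left(151245 - 322698\right) = 157563 \left(-171453\right) = -27014649039$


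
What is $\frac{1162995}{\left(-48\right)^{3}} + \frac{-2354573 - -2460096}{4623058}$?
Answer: $- \frac{81286717259}{7746564096} \approx -10.493$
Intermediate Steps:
$\frac{1162995}{\left(-48\right)^{3}} + \frac{-2354573 - -2460096}{4623058} = \frac{1162995}{-110592} + \left(-2354573 + 2460096\right) \frac{1}{4623058} = 1162995 \left(- \frac{1}{110592}\right) + 105523 \cdot \frac{1}{4623058} = - \frac{387665}{36864} + \frac{9593}{420278} = - \frac{81286717259}{7746564096}$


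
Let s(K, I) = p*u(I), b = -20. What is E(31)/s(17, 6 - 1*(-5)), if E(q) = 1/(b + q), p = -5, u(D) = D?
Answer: -1/605 ≈ -0.0016529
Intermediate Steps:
E(q) = 1/(-20 + q)
s(K, I) = -5*I
E(31)/s(17, 6 - 1*(-5)) = 1/((-20 + 31)*((-5*(6 - 1*(-5))))) = 1/(11*((-5*(6 + 5)))) = 1/(11*((-5*11))) = (1/11)/(-55) = (1/11)*(-1/55) = -1/605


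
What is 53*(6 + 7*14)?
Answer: 5512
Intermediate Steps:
53*(6 + 7*14) = 53*(6 + 98) = 53*104 = 5512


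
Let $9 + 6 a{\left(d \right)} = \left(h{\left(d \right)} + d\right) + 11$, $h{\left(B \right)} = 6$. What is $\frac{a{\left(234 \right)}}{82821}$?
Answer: $\frac{121}{248463} \approx 0.00048699$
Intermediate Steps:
$a{\left(d \right)} = \frac{4}{3} + \frac{d}{6}$ ($a{\left(d \right)} = - \frac{3}{2} + \frac{\left(6 + d\right) + 11}{6} = - \frac{3}{2} + \frac{17 + d}{6} = - \frac{3}{2} + \left(\frac{17}{6} + \frac{d}{6}\right) = \frac{4}{3} + \frac{d}{6}$)
$\frac{a{\left(234 \right)}}{82821} = \frac{\frac{4}{3} + \frac{1}{6} \cdot 234}{82821} = \left(\frac{4}{3} + 39\right) \frac{1}{82821} = \frac{121}{3} \cdot \frac{1}{82821} = \frac{121}{248463}$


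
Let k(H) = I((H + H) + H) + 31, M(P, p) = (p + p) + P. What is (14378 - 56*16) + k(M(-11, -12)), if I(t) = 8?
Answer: 13521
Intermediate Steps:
M(P, p) = P + 2*p (M(P, p) = 2*p + P = P + 2*p)
k(H) = 39 (k(H) = 8 + 31 = 39)
(14378 - 56*16) + k(M(-11, -12)) = (14378 - 56*16) + 39 = (14378 - 896) + 39 = 13482 + 39 = 13521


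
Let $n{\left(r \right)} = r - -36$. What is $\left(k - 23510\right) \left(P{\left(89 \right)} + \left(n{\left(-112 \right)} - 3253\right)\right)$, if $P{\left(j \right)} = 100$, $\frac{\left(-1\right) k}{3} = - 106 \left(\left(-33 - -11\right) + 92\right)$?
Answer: $4036250$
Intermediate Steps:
$n{\left(r \right)} = 36 + r$ ($n{\left(r \right)} = r + 36 = 36 + r$)
$k = 22260$ ($k = - 3 \left(- 106 \left(\left(-33 - -11\right) + 92\right)\right) = - 3 \left(- 106 \left(\left(-33 + 11\right) + 92\right)\right) = - 3 \left(- 106 \left(-22 + 92\right)\right) = - 3 \left(\left(-106\right) 70\right) = \left(-3\right) \left(-7420\right) = 22260$)
$\left(k - 23510\right) \left(P{\left(89 \right)} + \left(n{\left(-112 \right)} - 3253\right)\right) = \left(22260 - 23510\right) \left(100 + \left(\left(36 - 112\right) - 3253\right)\right) = - 1250 \left(100 - 3329\right) = \left(-1250\right) \left(-3229\right) = 4036250$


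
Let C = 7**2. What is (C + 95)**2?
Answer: 20736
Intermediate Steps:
C = 49
(C + 95)**2 = (49 + 95)**2 = 144**2 = 20736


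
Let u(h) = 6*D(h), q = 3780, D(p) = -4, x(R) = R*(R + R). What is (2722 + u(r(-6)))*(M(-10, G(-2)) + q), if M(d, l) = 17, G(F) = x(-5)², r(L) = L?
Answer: 10244306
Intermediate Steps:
x(R) = 2*R² (x(R) = R*(2*R) = 2*R²)
G(F) = 2500 (G(F) = (2*(-5)²)² = (2*25)² = 50² = 2500)
u(h) = -24 (u(h) = 6*(-4) = -24)
(2722 + u(r(-6)))*(M(-10, G(-2)) + q) = (2722 - 24)*(17 + 3780) = 2698*3797 = 10244306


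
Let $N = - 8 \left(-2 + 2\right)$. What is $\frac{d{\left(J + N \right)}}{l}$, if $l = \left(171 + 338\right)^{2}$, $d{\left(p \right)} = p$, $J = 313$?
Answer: $\frac{313}{259081} \approx 0.0012081$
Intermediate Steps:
$N = 0$ ($N = \left(-8\right) 0 = 0$)
$l = 259081$ ($l = 509^{2} = 259081$)
$\frac{d{\left(J + N \right)}}{l} = \frac{313 + 0}{259081} = 313 \cdot \frac{1}{259081} = \frac{313}{259081}$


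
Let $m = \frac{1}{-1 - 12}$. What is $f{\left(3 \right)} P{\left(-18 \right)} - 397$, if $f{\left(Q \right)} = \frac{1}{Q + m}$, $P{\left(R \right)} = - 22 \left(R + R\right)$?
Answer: $- \frac{2395}{19} \approx -126.05$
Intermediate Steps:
$P{\left(R \right)} = - 44 R$ ($P{\left(R \right)} = - 22 \cdot 2 R = - 44 R$)
$m = - \frac{1}{13}$ ($m = \frac{1}{-13} = - \frac{1}{13} \approx -0.076923$)
$f{\left(Q \right)} = \frac{1}{- \frac{1}{13} + Q}$ ($f{\left(Q \right)} = \frac{1}{Q - \frac{1}{13}} = \frac{1}{- \frac{1}{13} + Q}$)
$f{\left(3 \right)} P{\left(-18 \right)} - 397 = \frac{13}{-1 + 13 \cdot 3} \left(\left(-44\right) \left(-18\right)\right) - 397 = \frac{13}{-1 + 39} \cdot 792 - 397 = \frac{13}{38} \cdot 792 - 397 = \frac{5148}{19} - 397 = - \frac{2395}{19}$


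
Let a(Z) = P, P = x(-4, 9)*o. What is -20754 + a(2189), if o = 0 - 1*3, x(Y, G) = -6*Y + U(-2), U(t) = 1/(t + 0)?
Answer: -41649/2 ≈ -20825.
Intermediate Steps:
U(t) = 1/t
x(Y, G) = -1/2 - 6*Y (x(Y, G) = -6*Y + 1/(-2) = -6*Y - 1/2 = -1/2 - 6*Y)
o = -3 (o = 0 - 3 = -3)
P = -141/2 (P = (-1/2 - 6*(-4))*(-3) = (-1/2 + 24)*(-3) = (47/2)*(-3) = -141/2 ≈ -70.500)
a(Z) = -141/2
-20754 + a(2189) = -20754 - 141/2 = -41649/2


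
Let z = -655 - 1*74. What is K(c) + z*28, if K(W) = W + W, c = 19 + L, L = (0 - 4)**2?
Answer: -20342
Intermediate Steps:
L = 16 (L = (-4)**2 = 16)
z = -729 (z = -655 - 74 = -729)
c = 35 (c = 19 + 16 = 35)
K(W) = 2*W
K(c) + z*28 = 2*35 - 729*28 = 70 - 20412 = -20342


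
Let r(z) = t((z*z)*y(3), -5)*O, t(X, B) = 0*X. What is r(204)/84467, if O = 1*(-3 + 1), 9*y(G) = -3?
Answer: 0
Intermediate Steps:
y(G) = -⅓ (y(G) = (⅑)*(-3) = -⅓)
t(X, B) = 0
O = -2 (O = 1*(-2) = -2)
r(z) = 0 (r(z) = 0*(-2) = 0)
r(204)/84467 = 0/84467 = 0*(1/84467) = 0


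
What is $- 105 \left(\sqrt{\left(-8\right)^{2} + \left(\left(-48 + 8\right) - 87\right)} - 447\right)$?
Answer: $46935 - 315 i \sqrt{7} \approx 46935.0 - 833.41 i$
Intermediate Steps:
$- 105 \left(\sqrt{\left(-8\right)^{2} + \left(\left(-48 + 8\right) - 87\right)} - 447\right) = - 105 \left(\sqrt{64 - 127} - 447\right) = - 105 \left(\sqrt{-63} - 447\right) = - 105 \left(3 i \sqrt{7} - 447\right) = - 105 \left(-447 + 3 i \sqrt{7}\right) = 46935 - 315 i \sqrt{7}$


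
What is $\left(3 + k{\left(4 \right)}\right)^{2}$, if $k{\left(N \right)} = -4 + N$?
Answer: $9$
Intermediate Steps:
$\left(3 + k{\left(4 \right)}\right)^{2} = \left(3 + \left(-4 + 4\right)\right)^{2} = \left(3 + 0\right)^{2} = 3^{2} = 9$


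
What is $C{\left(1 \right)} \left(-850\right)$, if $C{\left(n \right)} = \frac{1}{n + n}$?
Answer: $-425$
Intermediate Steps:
$C{\left(n \right)} = \frac{1}{2 n}$
$C{\left(1 \right)} \left(-850\right) = \frac{1}{2 \cdot 1} \left(-850\right) = \frac{1}{2} \cdot 1 \left(-850\right) = \frac{1}{2} \left(-850\right) = -425$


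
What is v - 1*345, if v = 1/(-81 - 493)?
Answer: -198031/574 ≈ -345.00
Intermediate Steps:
v = -1/574 (v = 1/(-574) = -1/574 ≈ -0.0017422)
v - 1*345 = -1/574 - 1*345 = -1/574 - 345 = -198031/574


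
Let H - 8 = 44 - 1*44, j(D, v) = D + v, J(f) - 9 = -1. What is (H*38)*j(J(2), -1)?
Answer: 2128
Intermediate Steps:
J(f) = 8 (J(f) = 9 - 1 = 8)
H = 8 (H = 8 + (44 - 1*44) = 8 + (44 - 44) = 8 + 0 = 8)
(H*38)*j(J(2), -1) = (8*38)*(8 - 1) = 304*7 = 2128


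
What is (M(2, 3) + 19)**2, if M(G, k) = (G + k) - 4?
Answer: 400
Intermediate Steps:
M(G, k) = -4 + G + k
(M(2, 3) + 19)**2 = ((-4 + 2 + 3) + 19)**2 = (1 + 19)**2 = 20**2 = 400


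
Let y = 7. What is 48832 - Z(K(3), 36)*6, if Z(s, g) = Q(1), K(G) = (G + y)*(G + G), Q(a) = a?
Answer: 48826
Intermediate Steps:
K(G) = 2*G*(7 + G) (K(G) = (G + 7)*(G + G) = (7 + G)*(2*G) = 2*G*(7 + G))
Z(s, g) = 1
48832 - Z(K(3), 36)*6 = 48832 - 6 = 48826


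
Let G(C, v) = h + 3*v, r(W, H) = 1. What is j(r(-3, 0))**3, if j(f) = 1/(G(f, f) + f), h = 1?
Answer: 1/125 ≈ 0.0080000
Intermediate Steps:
G(C, v) = 1 + 3*v
j(f) = 1/(1 + 4*f) (j(f) = 1/((1 + 3*f) + f) = 1/(1 + 4*f))
j(r(-3, 0))**3 = (1/(1 + 4*1))**3 = (1/(1 + 4))**3 = (1/5)**3 = 1/125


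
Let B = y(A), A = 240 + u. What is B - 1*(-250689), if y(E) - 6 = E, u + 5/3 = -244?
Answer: 752068/3 ≈ 2.5069e+5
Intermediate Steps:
u = -737/3 (u = -5/3 - 244 = -737/3 ≈ -245.67)
A = -17/3 (A = 240 - 737/3 = -17/3 ≈ -5.6667)
y(E) = 6 + E
B = ⅓ (B = 6 - 17/3 = ⅓ ≈ 0.33333)
B - 1*(-250689) = ⅓ - 1*(-250689) = ⅓ + 250689 = 752068/3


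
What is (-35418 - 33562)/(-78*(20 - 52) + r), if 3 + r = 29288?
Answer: -68980/31781 ≈ -2.1705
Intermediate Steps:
r = 29285 (r = -3 + 29288 = 29285)
(-35418 - 33562)/(-78*(20 - 52) + r) = (-35418 - 33562)/(-78*(20 - 52) + 29285) = -68980/(-78*(-32) + 29285) = -68980/(2496 + 29285) = -68980/31781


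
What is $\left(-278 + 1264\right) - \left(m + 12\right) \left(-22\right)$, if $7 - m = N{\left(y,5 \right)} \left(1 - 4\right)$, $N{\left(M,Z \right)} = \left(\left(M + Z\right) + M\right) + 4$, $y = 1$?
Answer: $2130$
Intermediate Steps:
$N{\left(M,Z \right)} = 4 + Z + 2 M$ ($N{\left(M,Z \right)} = \left(Z + 2 M\right) + 4 = 4 + Z + 2 M$)
$m = 40$ ($m = 7 - \left(4 + 5 + 2 \cdot 1\right) \left(1 - 4\right) = 7 - \left(4 + 5 + 2\right) \left(-3\right) = 7 - 11 \left(-3\right) = 7 - -33 = 7 + 33 = 40$)
$\left(-278 + 1264\right) - \left(m + 12\right) \left(-22\right) = \left(-278 + 1264\right) - \left(40 + 12\right) \left(-22\right) = 986 - 52 \left(-22\right) = 986 - -1144 = 986 + 1144 = 2130$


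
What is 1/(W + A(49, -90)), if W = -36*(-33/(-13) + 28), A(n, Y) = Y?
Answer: -13/15462 ≈ -0.00084077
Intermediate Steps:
W = -14292/13 (W = -36*(-33*(-1/13) + 28) = -36*(33/13 + 28) = -36*397/13 = -14292/13 ≈ -1099.4)
1/(W + A(49, -90)) = 1/(-14292/13 - 90) = 1/(-15462/13) = -13/15462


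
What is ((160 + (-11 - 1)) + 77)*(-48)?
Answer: -10800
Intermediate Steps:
((160 + (-11 - 1)) + 77)*(-48) = ((160 - 12) + 77)*(-48) = (148 + 77)*(-48) = 225*(-48) = -10800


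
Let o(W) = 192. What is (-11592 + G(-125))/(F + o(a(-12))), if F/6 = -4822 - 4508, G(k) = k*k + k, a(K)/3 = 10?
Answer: -977/13947 ≈ -0.070051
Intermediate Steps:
a(K) = 30 (a(K) = 3*10 = 30)
G(k) = k + k² (G(k) = k² + k = k + k²)
F = -55980 (F = 6*(-4822 - 4508) = 6*(-9330) = -55980)
(-11592 + G(-125))/(F + o(a(-12))) = (-11592 - 125*(1 - 125))/(-55980 + 192) = (-11592 - 125*(-124))/(-55788) = (-11592 + 15500)*(-1/55788) = 3908*(-1/55788) = -977/13947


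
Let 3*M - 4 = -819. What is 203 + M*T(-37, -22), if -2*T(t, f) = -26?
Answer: -9986/3 ≈ -3328.7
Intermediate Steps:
M = -815/3 (M = 4/3 + (⅓)*(-819) = 4/3 - 273 = -815/3 ≈ -271.67)
T(t, f) = 13 (T(t, f) = -½*(-26) = 13)
203 + M*T(-37, -22) = 203 - 815/3*13 = 203 - 10595/3 = -9986/3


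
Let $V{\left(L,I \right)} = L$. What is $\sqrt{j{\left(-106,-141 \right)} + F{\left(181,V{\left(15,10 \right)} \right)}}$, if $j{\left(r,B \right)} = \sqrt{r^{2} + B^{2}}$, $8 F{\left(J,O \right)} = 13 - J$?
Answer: $\sqrt{-21 + 29 \sqrt{37}} \approx 12.466$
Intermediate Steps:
$F{\left(J,O \right)} = \frac{13}{8} - \frac{J}{8}$ ($F{\left(J,O \right)} = \frac{13 - J}{8} = \frac{13}{8} - \frac{J}{8}$)
$j{\left(r,B \right)} = \sqrt{B^{2} + r^{2}}$
$\sqrt{j{\left(-106,-141 \right)} + F{\left(181,V{\left(15,10 \right)} \right)}} = \sqrt{\sqrt{\left(-141\right)^{2} + \left(-106\right)^{2}} + \left(\frac{13}{8} - \frac{181}{8}\right)} = \sqrt{\sqrt{19881 + 11236} + \left(\frac{13}{8} - \frac{181}{8}\right)} = \sqrt{\sqrt{31117} - 21} = \sqrt{29 \sqrt{37} - 21} = \sqrt{-21 + 29 \sqrt{37}}$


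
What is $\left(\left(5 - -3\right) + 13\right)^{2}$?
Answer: $441$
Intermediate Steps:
$\left(\left(5 - -3\right) + 13\right)^{2} = \left(\left(5 + 3\right) + 13\right)^{2} = \left(8 + 13\right)^{2} = 21^{2} = 441$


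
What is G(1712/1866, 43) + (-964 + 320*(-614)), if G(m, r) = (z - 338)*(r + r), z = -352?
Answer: -256784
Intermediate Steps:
G(m, r) = -1380*r (G(m, r) = (-352 - 338)*(r + r) = -1380*r)
G(1712/1866, 43) + (-964 + 320*(-614)) = -1380*43 + (-964 + 320*(-614)) = -59340 + (-964 - 196480) = -59340 - 197444 = -256784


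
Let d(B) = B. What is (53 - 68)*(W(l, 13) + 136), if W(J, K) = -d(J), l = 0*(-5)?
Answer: -2040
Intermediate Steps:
l = 0
W(J, K) = -J
(53 - 68)*(W(l, 13) + 136) = (53 - 68)*(-1*0 + 136) = -15*(0 + 136) = -15*136 = -2040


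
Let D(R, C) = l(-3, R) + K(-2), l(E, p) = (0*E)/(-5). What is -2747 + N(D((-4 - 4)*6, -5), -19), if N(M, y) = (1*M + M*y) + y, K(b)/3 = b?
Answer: -2658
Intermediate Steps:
K(b) = 3*b
l(E, p) = 0 (l(E, p) = 0*(-1/5) = 0)
D(R, C) = -6 (D(R, C) = 0 + 3*(-2) = 0 - 6 = -6)
N(M, y) = M + y + M*y (N(M, y) = (M + M*y) + y = M + y + M*y)
-2747 + N(D((-4 - 4)*6, -5), -19) = -2747 + (-6 - 19 - 6*(-19)) = -2747 + (-6 - 19 + 114) = -2747 + 89 = -2658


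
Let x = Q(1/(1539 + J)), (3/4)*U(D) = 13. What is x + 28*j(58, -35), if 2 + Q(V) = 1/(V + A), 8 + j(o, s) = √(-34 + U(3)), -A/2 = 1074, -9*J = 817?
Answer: -6327340232/27997023 + 140*I*√6/3 ≈ -226.0 + 114.31*I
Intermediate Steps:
J = -817/9 (J = -⅑*817 = -817/9 ≈ -90.778)
U(D) = 52/3 (U(D) = (4/3)*13 = 52/3)
A = -2148 (A = -2*1074 = -2148)
j(o, s) = -8 + 5*I*√6/3 (j(o, s) = -8 + √(-34 + 52/3) = -8 + √(-50/3) = -8 + 5*I*√6/3)
Q(V) = -2 + 1/(-2148 + V) (Q(V) = -2 + 1/(V - 2148) = -2 + 1/(-2148 + V))
x = -56007080/27997023 (x = (4297 - 2/(1539 - 817/9))/(-2148 + 1/(1539 - 817/9)) = (4297 - 2/13034/9)/(-2148 + 1/(13034/9)) = (4297 - 2*9/13034)/(-2148 + 9/13034) = (4297 - 9/6517)/(-27997023/13034) = -13034/27997023*28003540/6517 = -56007080/27997023 ≈ -2.0005)
x + 28*j(58, -35) = -56007080/27997023 + 28*(-8 + 5*I*√6/3) = -56007080/27997023 + (-224 + 140*I*√6/3) = -6327340232/27997023 + 140*I*√6/3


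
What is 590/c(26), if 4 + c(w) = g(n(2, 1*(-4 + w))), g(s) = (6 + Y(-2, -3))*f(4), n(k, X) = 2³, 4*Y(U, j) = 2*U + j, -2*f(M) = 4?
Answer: -236/5 ≈ -47.200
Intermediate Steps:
f(M) = -2 (f(M) = -½*4 = -2)
Y(U, j) = U/2 + j/4 (Y(U, j) = (2*U + j)/4 = (j + 2*U)/4 = U/2 + j/4)
n(k, X) = 8
g(s) = -17/2 (g(s) = (6 + ((½)*(-2) + (¼)*(-3)))*(-2) = (6 + (-1 - ¾))*(-2) = (6 - 7/4)*(-2) = (17/4)*(-2) = -17/2)
c(w) = -25/2 (c(w) = -4 - 17/2 = -25/2)
590/c(26) = 590/(-25/2) = 590*(-2/25) = -236/5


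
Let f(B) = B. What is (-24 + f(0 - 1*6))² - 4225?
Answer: -3325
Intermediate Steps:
(-24 + f(0 - 1*6))² - 4225 = (-24 + (0 - 1*6))² - 4225 = (-24 + (0 - 6))² - 4225 = (-24 - 6)² - 4225 = (-30)² - 4225 = 900 - 4225 = -3325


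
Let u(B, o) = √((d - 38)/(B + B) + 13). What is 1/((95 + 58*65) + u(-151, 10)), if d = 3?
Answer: 1167230/4511339989 - √1196222/4511339989 ≈ 0.00025849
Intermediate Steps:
u(B, o) = √(13 - 35/(2*B)) (u(B, o) = √((3 - 38)/(B + B) + 13) = √(-35*1/(2*B) + 13) = √(-35/(2*B) + 13) = √(13 - 35/(2*B)))
1/((95 + 58*65) + u(-151, 10)) = 1/((95 + 58*65) + √(52 - 70/(-151))/2) = 1/((95 + 3770) + √(52 - 70*(-1/151))/2) = 1/(3865 + √(52 + 70/151)/2) = 1/(3865 + √(7922/151)/2) = 1/(3865 + (√1196222/151)/2) = 1/(3865 + √1196222/302)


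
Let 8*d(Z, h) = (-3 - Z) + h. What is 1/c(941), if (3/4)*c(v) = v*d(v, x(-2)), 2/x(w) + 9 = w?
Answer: -11/1628871 ≈ -6.7531e-6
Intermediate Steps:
x(w) = 2/(-9 + w)
d(Z, h) = -3/8 - Z/8 + h/8 (d(Z, h) = ((-3 - Z) + h)/8 = (-3 + h - Z)/8 = -3/8 - Z/8 + h/8)
c(v) = 4*v*(-35/88 - v/8)/3 (c(v) = 4*(v*(-3/8 - v/8 + (2/(-9 - 2))/8))/3 = 4*(v*(-3/8 - v/8 + (2/(-11))/8))/3 = 4*(v*(-3/8 - v/8 + (2*(-1/11))/8))/3 = 4*(v*(-3/8 - v/8 + (⅛)*(-2/11)))/3 = 4*(v*(-3/8 - v/8 - 1/44))/3 = 4*(v*(-35/88 - v/8))/3 = 4*v*(-35/88 - v/8)/3)
1/c(941) = 1/(-1/66*941*(35 + 11*941)) = 1/(-1/66*941*(35 + 10351)) = 1/(-1/66*941*10386) = 1/(-1628871/11) = -11/1628871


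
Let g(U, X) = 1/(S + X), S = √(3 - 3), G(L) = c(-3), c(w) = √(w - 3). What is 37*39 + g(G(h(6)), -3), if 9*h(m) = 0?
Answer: 4328/3 ≈ 1442.7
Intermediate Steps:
c(w) = √(-3 + w)
h(m) = 0 (h(m) = (⅑)*0 = 0)
G(L) = I*√6 (G(L) = √(-3 - 3) = √(-6) = I*√6)
S = 0 (S = √0 = 0)
g(U, X) = 1/X (g(U, X) = 1/(0 + X) = 1/X)
37*39 + g(G(h(6)), -3) = 37*39 + 1/(-3) = 1443 - ⅓ = 4328/3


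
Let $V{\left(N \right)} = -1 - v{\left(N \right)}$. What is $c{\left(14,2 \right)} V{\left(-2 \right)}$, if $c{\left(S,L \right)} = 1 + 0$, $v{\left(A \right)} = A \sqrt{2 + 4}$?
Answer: $-1 + 2 \sqrt{6} \approx 3.899$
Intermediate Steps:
$v{\left(A \right)} = A \sqrt{6}$
$c{\left(S,L \right)} = 1$
$V{\left(N \right)} = -1 - N \sqrt{6}$
$c{\left(14,2 \right)} V{\left(-2 \right)} = 1 \left(-1 - - 2 \sqrt{6}\right) = 1 \left(-1 + 2 \sqrt{6}\right) = -1 + 2 \sqrt{6}$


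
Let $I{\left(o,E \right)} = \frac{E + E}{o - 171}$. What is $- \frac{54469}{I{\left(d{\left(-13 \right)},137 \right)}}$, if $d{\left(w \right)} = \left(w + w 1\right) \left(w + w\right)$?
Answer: $- \frac{27506845}{274} \approx -1.0039 \cdot 10^{5}$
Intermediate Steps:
$d{\left(w \right)} = 4 w^{2}$ ($d{\left(w \right)} = \left(w + w\right) 2 w = 2 w 2 w = 4 w^{2}$)
$I{\left(o,E \right)} = \frac{2 E}{-171 + o}$
$- \frac{54469}{I{\left(d{\left(-13 \right)},137 \right)}} = - \frac{54469}{2 \cdot 137 \frac{1}{-171 + 4 \left(-13\right)^{2}}} = - \frac{54469}{2 \cdot 137 \frac{1}{-171 + 4 \cdot 169}} = - \frac{54469}{2 \cdot 137 \frac{1}{-171 + 676}} = - \frac{54469}{2 \cdot 137 \cdot \frac{1}{505}} = - \frac{54469}{\frac{274}{505}} = \left(-54469\right) \frac{505}{274} = - \frac{27506845}{274}$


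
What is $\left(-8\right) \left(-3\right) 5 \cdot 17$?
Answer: $2040$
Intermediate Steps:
$\left(-8\right) \left(-3\right) 5 \cdot 17 = 24 \cdot 85 = 2040$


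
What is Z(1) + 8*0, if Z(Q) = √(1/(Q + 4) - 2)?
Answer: 3*I*√5/5 ≈ 1.3416*I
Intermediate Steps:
Z(Q) = √(-2 + 1/(4 + Q)) (Z(Q) = √(1/(4 + Q) - 2) = √(-2 + 1/(4 + Q)))
Z(1) + 8*0 = √((-7 - 2*1)/(4 + 1)) + 8*0 = √((-7 - 2)/5) + 0 = √((⅕)*(-9)) + 0 = √(-9/5) + 0 = 3*I*√5/5 + 0 = 3*I*√5/5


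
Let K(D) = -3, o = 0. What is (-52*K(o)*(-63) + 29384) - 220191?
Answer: -200635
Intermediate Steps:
(-52*K(o)*(-63) + 29384) - 220191 = (-52*(-3)*(-63) + 29384) - 220191 = (156*(-63) + 29384) - 220191 = (-9828 + 29384) - 220191 = 19556 - 220191 = -200635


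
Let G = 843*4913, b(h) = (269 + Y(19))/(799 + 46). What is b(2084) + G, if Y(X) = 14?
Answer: 3499702138/845 ≈ 4.1417e+6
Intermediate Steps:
b(h) = 283/845 (b(h) = (269 + 14)/(799 + 46) = 283/845)
G = 4141659
b(2084) + G = 283/845 + 4141659 = 3499702138/845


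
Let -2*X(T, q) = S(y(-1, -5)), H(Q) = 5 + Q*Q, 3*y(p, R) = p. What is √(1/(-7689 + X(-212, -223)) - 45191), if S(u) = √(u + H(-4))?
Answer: √(-2084841600 - 45191*√186)/√(46134 + √186) ≈ 212.58*I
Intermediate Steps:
y(p, R) = p/3
H(Q) = 5 + Q²
S(u) = √(21 + u) (S(u) = √(u + (5 + (-4)²)) = √(u + (5 + 16)) = √(u + 21) = √(21 + u))
X(T, q) = -√186/6 (X(T, q) = -√(21 + (⅓)*(-1))/2 = -√(21 - ⅓)/2 = -√186/6)
√(1/(-7689 + X(-212, -223)) - 45191) = √(1/(-7689 - √186/6) - 45191) = √(-45191 + 1/(-7689 - √186/6))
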